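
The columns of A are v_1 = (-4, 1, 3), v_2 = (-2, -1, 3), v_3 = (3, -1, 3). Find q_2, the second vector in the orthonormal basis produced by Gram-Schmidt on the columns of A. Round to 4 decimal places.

v_1 = (-4, 1, 3); ‖v_1‖ = 5.0990, so q_1 = (-0.7845, 0.1961, 0.5883).
q_1·v_2 = (-0.7845)·(-2) + 0.1961·(-1) + 0.5883·3 = 3.1379.
u_2 = v_2 − 3.1379·q_1 = (0.4615, -1.6154, 1.1538).
‖u_2‖ = 2.0381, so q_2 = (0.2265, -0.7926, 0.5661).

q_2 = (0.2265, -0.7926, 0.5661)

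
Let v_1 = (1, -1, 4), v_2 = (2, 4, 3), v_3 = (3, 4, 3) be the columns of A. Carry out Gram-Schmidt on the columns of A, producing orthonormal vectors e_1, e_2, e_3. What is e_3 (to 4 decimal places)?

e_1 = v_1/‖v_1‖ = (1, -1, 4)/4.2426 = (0.2357, -0.2357, 0.9428).
r_{12} = e_1·v_2 = 2.3570.
u_2 = v_2 − 2.3570·e_1 = (1.4444, 4.5556, 0.7778).
‖u_2‖ = 4.8419, so e_2 = (0.2983, 0.9409, 0.1606).
r_{13} = e_1·v_3 = 2.5927; r_{23} = e_2·v_3 = 5.1403.
u_3 = v_3 − 2.5927·e_1 − 5.1403·e_2 = (0.8555, -0.2251, -0.2701).
‖u_3‖ = 0.9249, so e_3 = (0.9249, -0.2434, -0.2921).

e_3 = (0.9249, -0.2434, -0.2921)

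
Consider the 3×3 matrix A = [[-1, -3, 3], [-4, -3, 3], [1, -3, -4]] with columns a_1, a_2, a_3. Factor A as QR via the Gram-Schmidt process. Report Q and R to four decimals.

Q = [[-0.2357, -0.5353, 0.8111], [-0.9428, -0.0765, -0.3244], [0.2357, -0.8412, -0.4867]], R = [[4.2426, 2.8284, -4.4783], [0.0000, 4.3589, 1.5294], [0.0000, 0.0000, 3.4066]]

a_1 = (-1, -4, 1); ‖a_1‖ = 4.2426, so e_1 = (-0.2357, -0.9428, 0.2357).
e_1·a_2 = (-0.2357)·(-3) + (-0.9428)·(-3) + 0.2357·(-3) = 2.8284.
u_2 = a_2 − 2.8284·e_1 = (-2.3333, -0.3333, -3.6667).
‖u_2‖ = 4.3589, so e_2 = (-0.5353, -0.0765, -0.8412).
e_1·a_3 = (-0.2357)·3 + (-0.9428)·3 + 0.2357·(-4) = -4.4783; e_2·a_3 = (-0.5353)·3 + (-0.0765)·3 + (-0.8412)·(-4) = 1.5294.
u_3 = a_3 + 4.4783·e_1 − 1.5294·e_2 = (2.7632, -1.1053, -1.6579).
‖u_3‖ = 3.4066, so e_3 = (0.8111, -0.3244, -0.4867).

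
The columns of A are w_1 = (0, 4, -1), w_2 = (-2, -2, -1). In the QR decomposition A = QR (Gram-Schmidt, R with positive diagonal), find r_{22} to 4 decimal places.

w_1 = (0, 4, -1); ‖w_1‖ = 4.1231, so q_1 = (0.0000, 0.9701, -0.2425).
q_1·w_2 = 0.0000·(-2) + 0.9701·(-2) + (-0.2425)·(-1) = -1.6977.
u_2 = w_2 + 1.6977·q_1 = (-2.0000, -0.3529, -1.4118).
r_{22} = ‖u_2‖ = 2.4734.

r_{22} = 2.4734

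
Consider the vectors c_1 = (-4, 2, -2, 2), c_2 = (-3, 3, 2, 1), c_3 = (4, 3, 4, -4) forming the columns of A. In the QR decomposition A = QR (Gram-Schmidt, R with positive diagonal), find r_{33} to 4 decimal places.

q_1 = c_1/‖c_1‖ = (-4, 2, -2, 2)/5.2915 = (-0.7559, 0.3780, -0.3780, 0.3780).
r_{12} = q_1·c_2 = 3.0237.
u_2 = c_2 − 3.0237·q_1 = (-0.7143, 1.8571, 3.1429, -0.1429).
‖u_2‖ = 3.7225, so q_2 = (-0.1919, 0.4989, 0.8443, -0.0384).
r_{13} = q_1·c_3 = -4.9135; r_{23} = q_2·c_3 = 4.2598.
u_3 = c_3 + 4.9135·q_1 − 4.2598·q_2 = (1.1031, 2.7320, -1.4536, -1.9794).
r_{33} = ‖u_3‖ = 3.8355.

r_{33} = 3.8355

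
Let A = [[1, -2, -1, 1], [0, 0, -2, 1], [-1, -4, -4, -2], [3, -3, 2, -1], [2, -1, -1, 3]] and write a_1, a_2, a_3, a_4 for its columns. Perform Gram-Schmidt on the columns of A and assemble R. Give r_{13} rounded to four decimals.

q_1 = a_1/‖a_1‖ = (1, 0, -1, 3, 2)/3.8730 = (0.2582, 0.0000, -0.2582, 0.7746, 0.5164).
r_{13} = q_1·a_3 = 1.8074.

r_{13} = 1.8074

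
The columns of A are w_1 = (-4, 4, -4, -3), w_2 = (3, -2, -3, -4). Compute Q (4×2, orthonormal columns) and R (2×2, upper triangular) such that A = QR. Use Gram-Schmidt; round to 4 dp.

Q = [[-0.5298, 0.5342], [0.5298, -0.3714], [-0.5298, -0.4428], [-0.3974, -0.6170]], R = [[7.5498, 0.5298], [0.0000, 6.1416]]

w_1 = (-4, 4, -4, -3); ‖w_1‖ = 7.5498, so q_1 = (-0.5298, 0.5298, -0.5298, -0.3974).
q_1·w_2 = (-0.5298)·3 + 0.5298·(-2) + (-0.5298)·(-3) + (-0.3974)·(-4) = 0.5298.
u_2 = w_2 − 0.5298·q_1 = (3.2807, -2.2807, -2.7193, -3.7895).
‖u_2‖ = 6.1416, so q_2 = (0.5342, -0.3714, -0.4428, -0.6170).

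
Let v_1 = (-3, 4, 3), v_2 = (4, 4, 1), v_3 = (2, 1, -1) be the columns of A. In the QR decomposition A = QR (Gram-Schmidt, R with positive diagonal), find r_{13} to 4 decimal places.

e_1 = v_1/‖v_1‖ = (-3, 4, 3)/5.8310 = (-0.5145, 0.6860, 0.5145).
r_{13} = e_1·v_3 = -0.8575.

r_{13} = -0.8575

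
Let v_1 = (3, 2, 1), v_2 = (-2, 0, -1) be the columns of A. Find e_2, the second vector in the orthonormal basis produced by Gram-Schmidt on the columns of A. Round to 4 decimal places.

e_2 = (-0.4082, 0.8165, -0.4082)

v_1 = (3, 2, 1); ‖v_1‖ = 3.7417, so e_1 = (0.8018, 0.5345, 0.2673).
e_1·v_2 = 0.8018·(-2) + 0.5345·0 + 0.2673·(-1) = -1.8708.
u_2 = v_2 + 1.8708·e_1 = (-0.5000, 1.0000, -0.5000).
‖u_2‖ = 1.2247, so e_2 = (-0.4082, 0.8165, -0.4082).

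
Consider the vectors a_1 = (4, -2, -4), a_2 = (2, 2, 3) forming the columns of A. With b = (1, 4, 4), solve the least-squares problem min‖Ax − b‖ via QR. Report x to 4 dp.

x = (-0.2993, 1.1533)

a_1 = (4, -2, -4); ‖a_1‖ = 6.0000, so q_1 = (0.6667, -0.3333, -0.6667).
q_1·a_2 = 0.6667·2 + (-0.3333)·2 + (-0.6667)·3 = -1.3333.
u_2 = a_2 + 1.3333·q_1 = (2.8889, 1.5556, 2.1111).
‖u_2‖ = 3.9016, so q_2 = (0.7404, 0.3987, 0.5411).
Qᵀb = (-3.3333, 4.4996).
Back-substitute: x_2 = 4.4996/3.9016 = 1.1533.
x_1 = (-3.3333 + 1.3333·1.1533)/6.0000 = -0.2993.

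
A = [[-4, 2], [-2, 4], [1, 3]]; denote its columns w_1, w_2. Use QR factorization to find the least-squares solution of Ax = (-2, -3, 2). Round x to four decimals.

x = (0.7591, -0.0045)

w_1 = (-4, -2, 1); ‖w_1‖ = 4.5826, so q_1 = (-0.8729, -0.4364, 0.2182).
q_1·w_2 = (-0.8729)·2 + (-0.4364)·4 + 0.2182·3 = -2.8368.
u_2 = w_2 + 2.8368·q_1 = (-0.4762, 2.7619, 3.6190).
‖u_2‖ = 4.5774, so q_2 = (-0.1040, 0.6034, 0.7906).
Qᵀb = (3.4915, -0.0208).
Back-substitute: x_2 = -0.0208/4.5774 = -0.0045.
x_1 = (3.4915 + 2.8368·(-0.0045))/4.5826 = 0.7591.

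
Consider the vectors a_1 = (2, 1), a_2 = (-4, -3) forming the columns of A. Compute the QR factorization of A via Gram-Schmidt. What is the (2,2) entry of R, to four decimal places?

e_1 = a_1/‖a_1‖ = (2, 1)/2.2361 = (0.8944, 0.4472).
r_{12} = e_1·a_2 = -4.9193.
u_2 = a_2 + 4.9193·e_1 = (0.4000, -0.8000).
r_{22} = ‖u_2‖ = 0.8944.

r_{22} = 0.8944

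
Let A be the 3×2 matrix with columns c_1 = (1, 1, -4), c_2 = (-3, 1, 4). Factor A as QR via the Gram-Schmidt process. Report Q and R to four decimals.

Q = [[0.2357, -0.7071], [0.2357, 0.7071], [-0.9428, 0.0000]], R = [[4.2426, -4.2426], [0.0000, 2.8284]]

c_1 = (1, 1, -4); ‖c_1‖ = 4.2426, so e_1 = (0.2357, 0.2357, -0.9428).
e_1·c_2 = 0.2357·(-3) + 0.2357·1 + (-0.9428)·4 = -4.2426.
u_2 = c_2 + 4.2426·e_1 = (-2.0000, 2.0000, 0.0000).
‖u_2‖ = 2.8284, so e_2 = (-0.7071, 0.7071, 0.0000).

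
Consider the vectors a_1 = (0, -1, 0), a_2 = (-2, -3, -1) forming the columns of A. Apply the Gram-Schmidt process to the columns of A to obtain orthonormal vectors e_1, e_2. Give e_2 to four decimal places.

a_1 = (0, -1, 0); ‖a_1‖ = 1.0000, so e_1 = (0.0000, -1.0000, 0.0000).
e_1·a_2 = 0.0000·(-2) + (-1.0000)·(-3) + 0.0000·(-1) = 3.0000.
u_2 = a_2 − 3.0000·e_1 = (-2.0000, 0.0000, -1.0000).
‖u_2‖ = 2.2361, so e_2 = (-0.8944, 0.0000, -0.4472).

e_2 = (-0.8944, 0.0000, -0.4472)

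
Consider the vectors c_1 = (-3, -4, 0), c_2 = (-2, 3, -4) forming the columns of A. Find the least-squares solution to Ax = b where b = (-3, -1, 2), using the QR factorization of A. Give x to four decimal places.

x = (0.5036, -0.0682)

c_1 = (-3, -4, 0); ‖c_1‖ = 5.0000, so e_1 = (-0.6000, -0.8000, 0.0000).
e_1·c_2 = (-0.6000)·(-2) + (-0.8000)·3 + 0.0000·(-4) = -1.2000.
u_2 = c_2 + 1.2000·e_1 = (-2.7200, 2.0400, -4.0000).
‖u_2‖ = 5.2498, so e_2 = (-0.5181, 0.3886, -0.7619).
Qᵀb = (2.6000, -0.3581).
Back-substitute: x_2 = -0.3581/5.2498 = -0.0682.
x_1 = (2.6000 + 1.2000·(-0.0682))/5.0000 = 0.5036.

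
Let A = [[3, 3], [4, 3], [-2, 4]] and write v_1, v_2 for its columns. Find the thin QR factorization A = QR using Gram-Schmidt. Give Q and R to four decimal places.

Q = [[0.5571, 0.3118], [0.7428, 0.2274], [-0.3714, 0.9225]], R = [[5.3852, 2.4140], [0.0000, 5.3078]]

q_1 = v_1/‖v_1‖ = (3, 4, -2)/5.3852 = (0.5571, 0.7428, -0.3714).
r_{12} = q_1·v_2 = 2.4140.
u_2 = v_2 − 2.4140·q_1 = (1.6552, 1.2069, 4.8966).
‖u_2‖ = 5.3078, so q_2 = (0.3118, 0.2274, 0.9225).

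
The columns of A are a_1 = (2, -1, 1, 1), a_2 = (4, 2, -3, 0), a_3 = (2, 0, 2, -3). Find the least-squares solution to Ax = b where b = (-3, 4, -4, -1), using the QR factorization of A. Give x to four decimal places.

x = (-2.2345, 0.5287, -0.3149)

a_1 = (2, -1, 1, 1); ‖a_1‖ = 2.6458, so e_1 = (0.7559, -0.3780, 0.3780, 0.3780).
e_1·a_2 = 0.7559·4 + (-0.3780)·2 + 0.3780·(-3) + 0.3780·0 = 1.1339.
u_2 = a_2 − 1.1339·e_1 = (3.1429, 2.4286, -3.4286, -0.4286).
‖u_2‖ = 5.2644, so e_2 = (0.5970, 0.4613, -0.6513, -0.0814).
e_1·a_3 = 0.7559·2 + (-0.3780)·0 + 0.3780·2 + 0.3780·(-3) = 1.1339; e_2·a_3 = 0.5970·2 + 0.4613·0 + (-0.6513)·2 + (-0.0814)·(-3) = 0.1357.
u_3 = a_3 − 1.1339·e_1 − 0.1357·e_2 = (1.0619, 0.3660, 1.6598, -3.4175).
‖u_3‖ = 3.9618, so e_3 = (0.2680, 0.0924, 0.4189, -0.8626).
Qᵀb = (-5.6695, 2.7408, -1.2477).
Back-substitute: x_3 = -1.2477/3.9618 = -0.3149.
x_2 = (2.7408 − 0.1357·(-0.3149))/5.2644 = 0.5287.
x_1 = (-5.6695 − 1.1339·0.5287 − 1.1339·(-0.3149))/2.6458 = -2.2345.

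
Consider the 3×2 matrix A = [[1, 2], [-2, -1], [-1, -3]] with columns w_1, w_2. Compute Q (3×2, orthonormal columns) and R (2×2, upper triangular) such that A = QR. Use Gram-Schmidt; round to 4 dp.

w_1 = (1, -2, -1); ‖w_1‖ = 2.4495, so e_1 = (0.4082, -0.8165, -0.4082).
e_1·w_2 = 0.4082·2 + (-0.8165)·(-1) + (-0.4082)·(-3) = 2.8577.
u_2 = w_2 − 2.8577·e_1 = (0.8333, 1.3333, -1.8333).
‖u_2‖ = 2.4152, so e_2 = (0.3450, 0.5521, -0.7591).

Q = [[0.4082, 0.3450], [-0.8165, 0.5521], [-0.4082, -0.7591]], R = [[2.4495, 2.8577], [0.0000, 2.4152]]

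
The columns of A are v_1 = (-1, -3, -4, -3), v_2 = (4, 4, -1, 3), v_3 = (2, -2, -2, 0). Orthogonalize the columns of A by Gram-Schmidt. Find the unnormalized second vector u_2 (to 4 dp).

v_1 = (-1, -3, -4, -3); ‖v_1‖ = 5.9161, so e_1 = (-0.1690, -0.5071, -0.6761, -0.5071).
e_1·v_2 = (-0.1690)·4 + (-0.5071)·4 + (-0.6761)·(-1) + (-0.5071)·3 = -3.5496.
u_2 = v_2 + 3.5496·e_1 = (3.4000, 2.2000, -3.4000, 1.2000).

u_2 = (3.4000, 2.2000, -3.4000, 1.2000)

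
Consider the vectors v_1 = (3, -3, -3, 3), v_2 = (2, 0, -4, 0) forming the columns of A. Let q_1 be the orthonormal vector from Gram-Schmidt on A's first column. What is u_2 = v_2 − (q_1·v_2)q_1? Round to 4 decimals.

u_2 = (0.5000, 1.5000, -2.5000, -1.5000)

v_1 = (3, -3, -3, 3); ‖v_1‖ = 6.0000, so q_1 = (0.5000, -0.5000, -0.5000, 0.5000).
q_1·v_2 = 0.5000·2 + (-0.5000)·0 + (-0.5000)·(-4) + 0.5000·0 = 3.0000.
u_2 = v_2 − 3.0000·q_1 = (0.5000, 1.5000, -2.5000, -1.5000).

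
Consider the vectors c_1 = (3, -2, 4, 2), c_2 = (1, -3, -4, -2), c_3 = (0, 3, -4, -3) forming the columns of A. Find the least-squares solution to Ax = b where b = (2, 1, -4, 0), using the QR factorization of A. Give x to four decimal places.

x = (0.3761, 0.3135, 0.7487)

c_1 = (3, -2, 4, 2); ‖c_1‖ = 5.7446, so e_1 = (0.5222, -0.3482, 0.6963, 0.3482).
e_1·c_2 = 0.5222·1 + (-0.3482)·(-3) + 0.6963·(-4) + 0.3482·(-2) = -1.9149.
u_2 = c_2 + 1.9149·e_1 = (2.0000, -3.6667, -2.6667, -1.3333).
‖u_2‖ = 5.1316, so e_2 = (0.3897, -0.7145, -0.5197, -0.2598).
e_1·c_3 = 0.5222·0 + (-0.3482)·3 + 0.6963·(-4) + 0.3482·(-3) = -4.8742; e_2·c_3 = 0.3897·0 + (-0.7145)·3 + (-0.5197)·(-4) + (-0.2598)·(-3) = 0.7145.
u_3 = c_3 + 4.8742·e_1 − 0.7145·e_2 = (2.2670, 1.8136, -0.2348, -1.1174).
‖u_3‖ = 3.1196, so e_3 = (0.7267, 0.5814, -0.0753, -0.3582).
Qᵀb = (-2.0889, 2.1436, 2.3357).
Back-substitute: x_3 = 2.3357/3.1196 = 0.7487.
x_2 = (2.1436 − 0.7145·0.7487)/5.1316 = 0.3135.
x_1 = (-2.0889 + 1.9149·0.3135 + 4.8742·0.7487)/5.7446 = 0.3761.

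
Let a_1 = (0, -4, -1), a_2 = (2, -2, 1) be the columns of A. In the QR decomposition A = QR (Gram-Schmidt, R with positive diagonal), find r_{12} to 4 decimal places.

r_{12} = 1.6977

a_1 = (0, -4, -1); ‖a_1‖ = 4.1231, so e_1 = (0.0000, -0.9701, -0.2425).
r_{12} = e_1·a_2 = 1.6977.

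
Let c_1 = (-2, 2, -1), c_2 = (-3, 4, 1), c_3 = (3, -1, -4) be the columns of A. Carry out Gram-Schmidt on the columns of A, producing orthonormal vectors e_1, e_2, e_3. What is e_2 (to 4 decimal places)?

e_2 = (-0.0413, 0.4134, 0.9096)

c_1 = (-2, 2, -1); ‖c_1‖ = 3.0000, so e_1 = (-0.6667, 0.6667, -0.3333).
e_1·c_2 = (-0.6667)·(-3) + 0.6667·4 + (-0.3333)·1 = 4.3333.
u_2 = c_2 − 4.3333·e_1 = (-0.1111, 1.1111, 2.4444).
‖u_2‖ = 2.6874, so e_2 = (-0.0413, 0.4134, 0.9096).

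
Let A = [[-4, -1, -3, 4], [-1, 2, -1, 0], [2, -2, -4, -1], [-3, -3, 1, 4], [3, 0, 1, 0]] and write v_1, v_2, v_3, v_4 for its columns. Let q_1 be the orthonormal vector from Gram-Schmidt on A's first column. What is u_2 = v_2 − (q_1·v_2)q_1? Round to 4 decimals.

u_2 = (-0.2821, 2.1795, -2.3590, -2.4615, -0.5385)

q_1 = v_1/‖v_1‖ = (-4, -1, 2, -3, 3)/6.2450 = (-0.6405, -0.1601, 0.3203, -0.4804, 0.4804).
r_{12} = q_1·v_2 = 1.1209.
u_2 = v_2 − 1.1209·q_1 = (-0.2821, 2.1795, -2.3590, -2.4615, -0.5385).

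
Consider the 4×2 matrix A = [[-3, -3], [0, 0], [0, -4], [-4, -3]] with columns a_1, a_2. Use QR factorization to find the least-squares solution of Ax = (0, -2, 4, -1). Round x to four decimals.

a_1 = (-3, 0, 0, -4); ‖a_1‖ = 5.0000, so e_1 = (-0.6000, 0.0000, 0.0000, -0.8000).
e_1·a_2 = (-0.6000)·(-3) + 0.0000·0 + 0.0000·(-4) + (-0.8000)·(-3) = 4.2000.
u_2 = a_2 − 4.2000·e_1 = (-0.4800, 0.0000, -4.0000, 0.3600).
‖u_2‖ = 4.0447, so e_2 = (-0.1187, 0.0000, -0.9889, 0.0890).
Qᵀb = (0.8000, -4.0447).
Back-substitute: x_2 = -4.0447/4.0447 = -1.0000.
x_1 = (0.8000 − 4.2000·(-1.0000))/5.0000 = 1.0000.

x = (1.0000, -1.0000)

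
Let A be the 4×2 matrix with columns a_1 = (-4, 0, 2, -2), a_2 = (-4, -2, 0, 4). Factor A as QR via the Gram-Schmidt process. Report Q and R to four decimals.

a_1 = (-4, 0, 2, -2); ‖a_1‖ = 4.8990, so q_1 = (-0.8165, 0.0000, 0.4082, -0.4082).
q_1·a_2 = (-0.8165)·(-4) + 0.0000·(-2) + 0.4082·0 + (-0.4082)·4 = 1.6330.
u_2 = a_2 − 1.6330·q_1 = (-2.6667, -2.0000, -0.6667, 4.6667).
‖u_2‖ = 5.7735, so q_2 = (-0.4619, -0.3464, -0.1155, 0.8083).

Q = [[-0.8165, -0.4619], [0.0000, -0.3464], [0.4082, -0.1155], [-0.4082, 0.8083]], R = [[4.8990, 1.6330], [0.0000, 5.7735]]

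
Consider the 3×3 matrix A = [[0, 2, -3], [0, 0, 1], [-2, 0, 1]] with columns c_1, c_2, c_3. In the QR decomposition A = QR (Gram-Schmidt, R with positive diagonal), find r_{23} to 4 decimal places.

e_1 = c_1/‖c_1‖ = (0, 0, -2)/2.0000 = (0.0000, 0.0000, -1.0000).
r_{12} = e_1·c_2 = 0.0000.
u_2 = c_2 + 0.0000·e_1 = (2.0000, 0.0000, 0.0000).
‖u_2‖ = 2.0000, so e_2 = (1.0000, 0.0000, 0.0000).
r_{23} = e_2·c_3 = -3.0000.

r_{23} = -3.0000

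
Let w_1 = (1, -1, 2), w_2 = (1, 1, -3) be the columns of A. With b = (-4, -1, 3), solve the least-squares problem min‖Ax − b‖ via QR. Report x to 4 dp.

e_1 = w_1/‖w_1‖ = (1, -1, 2)/2.4495 = (0.4082, -0.4082, 0.8165).
r_{12} = e_1·w_2 = -2.4495.
u_2 = w_2 + 2.4495·e_1 = (2.0000, 0.0000, -1.0000).
‖u_2‖ = 2.2361, so e_2 = (0.8944, 0.0000, -0.4472).
Qᵀb = (1.2247, -4.9193).
Back-substitute: x_2 = -4.9193/2.2361 = -2.2000.
x_1 = (1.2247 + 2.4495·(-2.2000))/2.4495 = -1.7000.

x = (-1.7000, -2.2000)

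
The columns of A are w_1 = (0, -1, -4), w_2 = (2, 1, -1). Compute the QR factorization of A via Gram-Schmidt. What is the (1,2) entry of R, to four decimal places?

r_{12} = 0.7276

q_1 = w_1/‖w_1‖ = (0, -1, -4)/4.1231 = (0.0000, -0.2425, -0.9701).
r_{12} = q_1·w_2 = 0.7276.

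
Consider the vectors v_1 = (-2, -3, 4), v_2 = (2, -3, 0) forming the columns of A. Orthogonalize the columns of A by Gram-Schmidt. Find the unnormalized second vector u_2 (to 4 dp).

u_2 = (2.3448, -2.4828, -0.6897)

v_1 = (-2, -3, 4); ‖v_1‖ = 5.3852, so q_1 = (-0.3714, -0.5571, 0.7428).
q_1·v_2 = (-0.3714)·2 + (-0.5571)·(-3) + 0.7428·0 = 0.9285.
u_2 = v_2 − 0.9285·q_1 = (2.3448, -2.4828, -0.6897).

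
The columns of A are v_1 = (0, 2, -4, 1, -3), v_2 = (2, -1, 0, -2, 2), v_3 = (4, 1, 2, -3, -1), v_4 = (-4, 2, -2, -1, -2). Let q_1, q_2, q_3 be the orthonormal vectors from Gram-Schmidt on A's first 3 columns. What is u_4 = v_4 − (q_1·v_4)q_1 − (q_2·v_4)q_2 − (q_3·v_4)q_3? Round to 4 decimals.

q_1 = v_1/‖v_1‖ = (0, 2, -4, 1, -3)/5.4772 = (0.0000, 0.3651, -0.7303, 0.1826, -0.5477).
r_{12} = q_1·v_2 = -1.8257.
u_2 = v_2 + 1.8257·q_1 = (2.0000, -0.3333, -1.3333, -1.6667, 1.0000).
‖u_2‖ = 3.1091, so q_2 = (0.6433, -0.1072, -0.4288, -0.5361, 0.3216).
r_{13} = q_1·v_3 = -1.0954; r_{23} = q_2·v_3 = 2.8947.
u_3 = v_3 + 1.0954·q_1 − 2.8947·q_2 = (2.1379, 1.7103, 2.4414, -1.2483, -2.5310).
‖u_3‖ = 4.6282, so q_3 = (0.4619, 0.3695, 0.5275, -0.2697, -0.5469).
r_{14} = q_1·v_4 = 3.1038; r_{24} = q_2·v_4 = -2.0370; r_{34} = q_3·v_4 = -0.8002.
u_4 = v_4 − 3.1038·q_1 + 2.0370·q_2 + 0.8002·q_3 = (-2.3200, 0.9440, -0.1848, -2.8744, -0.0824).

u_4 = (-2.3200, 0.9440, -0.1848, -2.8744, -0.0824)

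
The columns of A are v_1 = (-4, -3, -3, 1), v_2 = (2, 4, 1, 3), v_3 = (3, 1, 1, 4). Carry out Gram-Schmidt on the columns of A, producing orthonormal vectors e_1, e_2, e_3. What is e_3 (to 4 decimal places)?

e_1 = v_1/‖v_1‖ = (-4, -3, -3, 1)/5.9161 = (-0.6761, -0.5071, -0.5071, 0.1690).
r_{12} = e_1·v_2 = -3.3806.
u_2 = v_2 + 3.3806·e_1 = (-0.2857, 2.2857, -0.7143, 3.5714).
‖u_2‖ = 4.3095, so e_2 = (-0.0663, 0.5304, -0.1657, 0.8287).
r_{13} = e_1·v_3 = -2.3664; r_{23} = e_2·v_3 = 3.4807.
u_3 = v_3 + 2.3664·e_1 − 3.4807·e_2 = (1.6308, -2.0462, 0.3769, 1.5154).
‖u_3‖ = 3.0471, so e_3 = (0.5352, -0.6715, 0.1237, 0.4973).

e_3 = (0.5352, -0.6715, 0.1237, 0.4973)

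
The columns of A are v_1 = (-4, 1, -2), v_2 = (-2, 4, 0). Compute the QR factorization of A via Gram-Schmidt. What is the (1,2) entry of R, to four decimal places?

e_1 = v_1/‖v_1‖ = (-4, 1, -2)/4.5826 = (-0.8729, 0.2182, -0.4364).
r_{12} = e_1·v_2 = 2.6186.

r_{12} = 2.6186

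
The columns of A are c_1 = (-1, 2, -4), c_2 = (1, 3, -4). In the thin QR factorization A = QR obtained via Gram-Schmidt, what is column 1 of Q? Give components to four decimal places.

c_1 = (-1, 2, -4); ‖c_1‖ = 4.5826, so q_1 = (-0.2182, 0.4364, -0.8729).

q_1 = (-0.2182, 0.4364, -0.8729)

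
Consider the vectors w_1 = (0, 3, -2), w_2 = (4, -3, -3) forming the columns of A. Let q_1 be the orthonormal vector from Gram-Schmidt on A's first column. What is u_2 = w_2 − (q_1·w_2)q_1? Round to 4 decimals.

u_2 = (4.0000, -2.3077, -3.4615)

q_1 = w_1/‖w_1‖ = (0, 3, -2)/3.6056 = (0.0000, 0.8321, -0.5547).
r_{12} = q_1·w_2 = -0.8321.
u_2 = w_2 + 0.8321·q_1 = (4.0000, -2.3077, -3.4615).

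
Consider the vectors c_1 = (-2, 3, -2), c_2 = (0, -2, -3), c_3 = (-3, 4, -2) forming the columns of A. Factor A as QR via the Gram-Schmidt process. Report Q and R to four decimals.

q_1 = c_1/‖c_1‖ = (-2, 3, -2)/4.1231 = (-0.4851, 0.7276, -0.4851).
r_{12} = q_1·c_2 = 0.0000.
u_2 = c_2 + 0.0000·q_1 = (0.0000, -2.0000, -3.0000).
‖u_2‖ = 3.6056, so q_2 = (0.0000, -0.5547, -0.8321).
r_{13} = q_1·c_3 = 5.3358; r_{23} = q_2·c_3 = -0.5547.
u_3 = c_3 − 5.3358·q_1 + 0.5547·q_2 = (-0.4118, -0.1900, 0.1267).
‖u_3‖ = 0.4709, so q_3 = (-0.8745, -0.4036, 0.2691).

Q = [[-0.4851, 0.0000, -0.8745], [0.7276, -0.5547, -0.4036], [-0.4851, -0.8321, 0.2691]], R = [[4.1231, 0.0000, 5.3358], [0.0000, 3.6056, -0.5547], [0.0000, 0.0000, 0.4709]]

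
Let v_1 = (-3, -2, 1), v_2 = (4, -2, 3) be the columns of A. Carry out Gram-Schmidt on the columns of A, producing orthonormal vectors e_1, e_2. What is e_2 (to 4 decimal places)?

e_2 = (0.5614, -0.5203, 0.6435)

e_1 = v_1/‖v_1‖ = (-3, -2, 1)/3.7417 = (-0.8018, -0.5345, 0.2673).
r_{12} = e_1·v_2 = -1.3363.
u_2 = v_2 + 1.3363·e_1 = (2.9286, -2.7143, 3.3571).
‖u_2‖ = 5.2167, so e_2 = (0.5614, -0.5203, 0.6435).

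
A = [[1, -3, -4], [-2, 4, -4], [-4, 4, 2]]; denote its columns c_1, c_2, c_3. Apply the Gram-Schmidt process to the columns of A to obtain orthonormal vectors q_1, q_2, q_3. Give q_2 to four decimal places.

q_2 = (-0.6838, 0.5698, -0.4558)

c_1 = (1, -2, -4); ‖c_1‖ = 4.5826, so q_1 = (0.2182, -0.4364, -0.8729).
q_1·c_2 = 0.2182·(-3) + (-0.4364)·4 + (-0.8729)·4 = -5.8919.
u_2 = c_2 + 5.8919·q_1 = (-1.7143, 1.4286, -1.1429).
‖u_2‖ = 2.5071, so q_2 = (-0.6838, 0.5698, -0.4558).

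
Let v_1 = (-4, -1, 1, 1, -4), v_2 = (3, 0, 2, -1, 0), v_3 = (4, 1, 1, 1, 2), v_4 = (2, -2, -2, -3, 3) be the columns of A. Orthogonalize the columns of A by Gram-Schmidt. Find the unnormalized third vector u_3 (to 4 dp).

v_1 = (-4, -1, 1, 1, -4); ‖v_1‖ = 5.9161, so e_1 = (-0.6761, -0.1690, 0.1690, 0.1690, -0.6761).
e_1·v_2 = (-0.6761)·3 + (-0.1690)·0 + 0.1690·2 + 0.1690·(-1) + (-0.6761)·0 = -1.8593.
u_2 = v_2 + 1.8593·e_1 = (1.7429, -0.3143, 2.3143, -0.6857, -1.2571).
‖u_2‖ = 3.2470, so e_2 = (0.5368, -0.0968, 0.7128, -0.2112, -0.3872).
e_1·v_3 = (-0.6761)·4 + (-0.1690)·1 + 0.1690·1 + 0.1690·1 + (-0.6761)·2 = -3.8877; e_2·v_3 = 0.5368·4 + (-0.0968)·1 + 0.7128·1 + (-0.2112)·1 + (-0.3872)·2 = 1.7775.
u_3 = v_3 + 3.8877·e_1 − 1.7775·e_2 = (0.4173, 0.5149, 0.3902, 2.0325, 0.0596).

u_3 = (0.4173, 0.5149, 0.3902, 2.0325, 0.0596)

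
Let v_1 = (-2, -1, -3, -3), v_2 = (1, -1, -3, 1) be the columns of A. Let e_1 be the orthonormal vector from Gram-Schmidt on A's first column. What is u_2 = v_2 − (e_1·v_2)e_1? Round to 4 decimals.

u_2 = (1.4348, -0.7826, -2.3478, 1.6522)

e_1 = v_1/‖v_1‖ = (-2, -1, -3, -3)/4.7958 = (-0.4170, -0.2085, -0.6255, -0.6255).
r_{12} = e_1·v_2 = 1.0426.
u_2 = v_2 − 1.0426·e_1 = (1.4348, -0.7826, -2.3478, 1.6522).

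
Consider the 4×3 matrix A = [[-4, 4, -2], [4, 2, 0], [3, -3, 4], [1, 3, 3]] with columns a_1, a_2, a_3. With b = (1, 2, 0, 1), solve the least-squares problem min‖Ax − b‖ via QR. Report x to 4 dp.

x = (0.2608, 0.3771, -0.0293)

a_1 = (-4, 4, 3, 1); ‖a_1‖ = 6.4807, so e_1 = (-0.6172, 0.6172, 0.4629, 0.1543).
e_1·a_2 = (-0.6172)·4 + 0.6172·2 + 0.4629·(-3) + 0.1543·3 = -2.1602.
u_2 = a_2 + 2.1602·e_1 = (2.6667, 3.3333, -2.0000, 3.3333).
‖u_2‖ = 5.7735, so e_2 = (0.4619, 0.5774, -0.3464, 0.5774).
e_1·a_3 = (-0.6172)·(-2) + 0.6172·0 + 0.4629·4 + 0.1543·3 = 3.5490; e_2·a_3 = 0.4619·(-2) + 0.5774·0 + (-0.3464)·4 + 0.5774·3 = -0.5774.
u_3 = a_3 − 3.5490·e_1 + 0.5774·e_2 = (0.4571, -1.8571, 2.1571, 2.7857).
‖u_3‖ = 4.0089, so e_3 = (0.1140, -0.4633, 0.5381, 0.6949).
Qᵀb = (0.7715, 2.1939, -0.1176).
Back-substitute: x_3 = -0.1176/4.0089 = -0.0293.
x_2 = (2.1939 + 0.5774·(-0.0293))/5.7735 = 0.3771.
x_1 = (0.7715 + 2.1602·0.3771 − 3.5490·(-0.0293))/6.4807 = 0.2608.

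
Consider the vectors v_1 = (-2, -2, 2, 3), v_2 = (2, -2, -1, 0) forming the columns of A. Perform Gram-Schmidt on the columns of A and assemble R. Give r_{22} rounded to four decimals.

e_1 = v_1/‖v_1‖ = (-2, -2, 2, 3)/4.5826 = (-0.4364, -0.4364, 0.4364, 0.6547).
r_{12} = e_1·v_2 = -0.4364.
u_2 = v_2 + 0.4364·e_1 = (1.8095, -2.1905, -0.8095, 0.2857).
r_{22} = ‖u_2‖ = 2.9681.

r_{22} = 2.9681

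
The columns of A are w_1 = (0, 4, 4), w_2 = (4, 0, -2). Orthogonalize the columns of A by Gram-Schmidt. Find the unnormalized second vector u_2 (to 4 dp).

u_2 = (4.0000, 1.0000, -1.0000)

w_1 = (0, 4, 4); ‖w_1‖ = 5.6569, so e_1 = (0.0000, 0.7071, 0.7071).
e_1·w_2 = 0.0000·4 + 0.7071·0 + 0.7071·(-2) = -1.4142.
u_2 = w_2 + 1.4142·e_1 = (4.0000, 1.0000, -1.0000).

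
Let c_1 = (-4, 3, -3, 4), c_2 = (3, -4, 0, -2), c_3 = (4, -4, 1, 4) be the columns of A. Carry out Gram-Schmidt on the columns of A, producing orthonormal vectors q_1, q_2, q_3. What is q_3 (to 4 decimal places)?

c_1 = (-4, 3, -3, 4); ‖c_1‖ = 7.0711, so q_1 = (-0.5657, 0.4243, -0.4243, 0.5657).
q_1·c_2 = (-0.5657)·3 + 0.4243·(-4) + (-0.4243)·0 + 0.5657·(-2) = -4.5255.
u_2 = c_2 + 4.5255·q_1 = (0.4400, -2.0800, -1.9200, 0.5600).
‖u_2‖ = 2.9189, so q_2 = (0.1507, -0.7126, -0.6578, 0.1919).
q_1·c_3 = (-0.5657)·4 + 0.4243·(-4) + (-0.4243)·1 + 0.5657·4 = -2.1213; q_2·c_3 = 0.1507·4 + (-0.7126)·(-4) + (-0.6578)·1 + 0.1919·4 = 3.5630.
u_3 = c_3 + 2.1213·q_1 − 3.5630·q_2 = (2.2629, -0.5610, 2.4437, 4.5164).
‖u_3‖ = 5.6396, so q_3 = (0.4013, -0.0995, 0.4333, 0.8008).

q_3 = (0.4013, -0.0995, 0.4333, 0.8008)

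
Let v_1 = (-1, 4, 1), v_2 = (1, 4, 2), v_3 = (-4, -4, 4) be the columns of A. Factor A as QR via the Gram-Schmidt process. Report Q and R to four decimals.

Q = [[-0.2357, 0.8745, -0.4240], [0.9428, 0.0999, -0.3180], [0.2357, 0.4747, 0.8480]], R = [[4.2426, 4.0069, -1.8856], [0.0000, 2.2236, -1.9988], [0.0000, 0.0000, 6.3600]]

q_1 = v_1/‖v_1‖ = (-1, 4, 1)/4.2426 = (-0.2357, 0.9428, 0.2357).
r_{12} = q_1·v_2 = 4.0069.
u_2 = v_2 − 4.0069·q_1 = (1.9444, 0.2222, 1.0556).
‖u_2‖ = 2.2236, so q_2 = (0.8745, 0.0999, 0.4747).
r_{13} = q_1·v_3 = -1.8856; r_{23} = q_2·v_3 = -1.9988.
u_3 = v_3 + 1.8856·q_1 + 1.9988·q_2 = (-2.6966, -2.0225, 5.3933).
‖u_3‖ = 6.3600, so q_3 = (-0.4240, -0.3180, 0.8480).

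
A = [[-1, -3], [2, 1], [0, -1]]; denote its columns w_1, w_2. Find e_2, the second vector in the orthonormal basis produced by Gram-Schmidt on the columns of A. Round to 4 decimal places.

w_1 = (-1, 2, 0); ‖w_1‖ = 2.2361, so e_1 = (-0.4472, 0.8944, 0.0000).
e_1·w_2 = (-0.4472)·(-3) + 0.8944·1 + 0.0000·(-1) = 2.2361.
u_2 = w_2 − 2.2361·e_1 = (-2.0000, -1.0000, -1.0000).
‖u_2‖ = 2.4495, so e_2 = (-0.8165, -0.4082, -0.4082).

e_2 = (-0.8165, -0.4082, -0.4082)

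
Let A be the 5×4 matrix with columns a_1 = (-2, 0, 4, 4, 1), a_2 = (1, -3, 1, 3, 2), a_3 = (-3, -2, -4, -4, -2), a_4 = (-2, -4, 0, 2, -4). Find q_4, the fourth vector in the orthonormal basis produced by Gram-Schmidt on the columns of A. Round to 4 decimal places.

q_1 = a_1/‖a_1‖ = (-2, 0, 4, 4, 1)/6.0828 = (-0.3288, 0.0000, 0.6576, 0.6576, 0.1644).
r_{12} = q_1·a_2 = 2.6304.
u_2 = a_2 − 2.6304·q_1 = (1.8649, -3.0000, -0.7297, 1.2703, 1.5676).
‖u_2‖ = 4.1329, so q_2 = (0.4512, -0.7259, -0.1766, 0.3074, 0.3793).
r_{13} = q_1·a_3 = -4.6032; r_{23} = q_2·a_3 = -1.1836.
u_3 = a_3 + 4.6032·q_1 + 1.1836·q_2 = (-3.9794, -2.8592, -1.1820, -0.6092, -0.7943).
‖u_3‖ = 5.1390, so q_3 = (-0.7744, -0.5564, -0.2300, -0.1185, -0.1546).
r_{14} = q_1·a_4 = 1.3152; r_{24} = q_2·a_4 = 1.0986; r_{34} = q_3·a_4 = 4.1553.
u_4 = a_4 − 1.3152·q_1 − 1.0986·q_2 − 4.1553·q_3 = (1.1544, -0.8907, 0.2848, 1.2900, -3.9907).
‖u_4‖ = 4.4493, so q_4 = (0.2595, -0.2002, 0.0640, 0.2899, -0.8969).

q_4 = (0.2595, -0.2002, 0.0640, 0.2899, -0.8969)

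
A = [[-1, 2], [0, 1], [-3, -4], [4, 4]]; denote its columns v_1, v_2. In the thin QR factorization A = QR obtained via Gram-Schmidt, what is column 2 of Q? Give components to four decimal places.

e_2 = (0.9045, 0.3015, -0.3015, 0.0000)

e_1 = v_1/‖v_1‖ = (-1, 0, -3, 4)/5.0990 = (-0.1961, 0.0000, -0.5883, 0.7845).
r_{12} = e_1·v_2 = 5.0990.
u_2 = v_2 − 5.0990·e_1 = (3.0000, 1.0000, -1.0000, 0.0000).
‖u_2‖ = 3.3166, so e_2 = (0.9045, 0.3015, -0.3015, 0.0000).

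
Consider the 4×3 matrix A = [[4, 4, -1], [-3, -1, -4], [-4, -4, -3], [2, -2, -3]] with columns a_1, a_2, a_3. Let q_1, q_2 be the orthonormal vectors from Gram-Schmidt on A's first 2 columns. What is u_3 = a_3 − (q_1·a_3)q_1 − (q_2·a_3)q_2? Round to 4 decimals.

q_1 = a_1/‖a_1‖ = (4, -3, -4, 2)/6.7082 = (0.5963, -0.4472, -0.5963, 0.2981).
r_{12} = q_1·a_2 = 4.6212.
u_2 = a_2 − 4.6212·q_1 = (1.2444, 1.0667, -1.2444, -3.3778).
‖u_2‖ = 3.9553, so q_2 = (0.3146, 0.2697, -0.3146, -0.8540).
r_{13} = q_1·a_3 = 2.0870; r_{23} = q_2·a_3 = 2.1125.
u_3 = a_3 − 2.0870·q_1 − 2.1125·q_2 = (-2.9091, -3.6364, -1.0909, -1.8182).

u_3 = (-2.9091, -3.6364, -1.0909, -1.8182)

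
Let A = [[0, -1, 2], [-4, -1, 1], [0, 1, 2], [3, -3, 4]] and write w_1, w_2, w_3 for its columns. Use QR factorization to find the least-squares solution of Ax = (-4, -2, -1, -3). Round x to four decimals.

w_1 = (0, -4, 0, 3); ‖w_1‖ = 5.0000, so e_1 = (0.0000, -0.8000, 0.0000, 0.6000).
e_1·w_2 = 0.0000·(-1) + (-0.8000)·(-1) + 0.0000·1 + 0.6000·(-3) = -1.0000.
u_2 = w_2 + 1.0000·e_1 = (-1.0000, -1.8000, 1.0000, -2.4000).
‖u_2‖ = 3.3166, so e_2 = (-0.3015, -0.5427, 0.3015, -0.7236).
e_1·w_3 = 0.0000·2 + (-0.8000)·1 + 0.0000·2 + 0.6000·4 = 1.6000; e_2·w_3 = (-0.3015)·2 + (-0.5427)·1 + 0.3015·2 + (-0.7236)·4 = -3.4372.
u_3 = w_3 − 1.6000·e_1 + 3.4372·e_2 = (0.9636, 0.4145, 3.0364, 0.5527).
‖u_3‖ = 3.2597, so e_3 = (0.2956, 0.1272, 0.9315, 0.1696).
Qᵀb = (-0.2000, 4.1609, -2.8770).
Back-substitute: x_3 = -2.8770/3.2597 = -0.8826.
x_2 = (4.1609 + 3.4372·(-0.8826))/3.3166 = 0.3398.
x_1 = (-0.2000 + 1.0000·0.3398 − 1.6000·(-0.8826))/5.0000 = 0.3104.

x = (0.3104, 0.3398, -0.8826)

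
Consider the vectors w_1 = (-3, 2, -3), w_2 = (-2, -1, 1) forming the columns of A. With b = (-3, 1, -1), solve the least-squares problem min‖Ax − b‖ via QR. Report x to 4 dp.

x = (0.6107, 0.5649)

w_1 = (-3, 2, -3); ‖w_1‖ = 4.6904, so q_1 = (-0.6396, 0.4264, -0.6396).
q_1·w_2 = (-0.6396)·(-2) + 0.4264·(-1) + (-0.6396)·1 = 0.2132.
u_2 = w_2 − 0.2132·q_1 = (-1.8636, -1.0909, 1.1364).
‖u_2‖ = 2.4402, so q_2 = (-0.7637, -0.4471, 0.4657).
Qᵀb = (2.9848, 1.3784).
Back-substitute: x_2 = 1.3784/2.4402 = 0.5649.
x_1 = (2.9848 − 0.2132·0.5649)/4.6904 = 0.6107.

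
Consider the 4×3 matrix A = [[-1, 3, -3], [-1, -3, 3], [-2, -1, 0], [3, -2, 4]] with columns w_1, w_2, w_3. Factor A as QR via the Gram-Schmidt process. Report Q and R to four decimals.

Q = [[-0.2582, 0.5836, 0.7670], [-0.2582, -0.6975, 0.4835], [-0.5164, -0.3274, 0.0073], [0.7746, -0.2562, 0.4217]], R = [[3.8730, -1.0328, 3.0984], [0.0000, 4.6833, -4.8684], [0.0000, 0.0000, 0.8361]]

w_1 = (-1, -1, -2, 3); ‖w_1‖ = 3.8730, so q_1 = (-0.2582, -0.2582, -0.5164, 0.7746).
q_1·w_2 = (-0.2582)·3 + (-0.2582)·(-3) + (-0.5164)·(-1) + 0.7746·(-2) = -1.0328.
u_2 = w_2 + 1.0328·q_1 = (2.7333, -3.2667, -1.5333, -1.2000).
‖u_2‖ = 4.6833, so q_2 = (0.5836, -0.6975, -0.3274, -0.2562).
q_1·w_3 = (-0.2582)·(-3) + (-0.2582)·3 + (-0.5164)·0 + 0.7746·4 = 3.0984; q_2·w_3 = 0.5836·(-3) + (-0.6975)·3 + (-0.3274)·0 + (-0.2562)·4 = -4.8684.
u_3 = w_3 − 3.0984·q_1 + 4.8684·q_2 = (0.6413, 0.4043, 0.0061, 0.3526).
‖u_3‖ = 0.8361, so q_3 = (0.7670, 0.4835, 0.0073, 0.4217).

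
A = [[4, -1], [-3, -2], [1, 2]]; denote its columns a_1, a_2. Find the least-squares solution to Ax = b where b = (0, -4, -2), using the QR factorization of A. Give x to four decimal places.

q_1 = a_1/‖a_1‖ = (4, -3, 1)/5.0990 = (0.7845, -0.5883, 0.1961).
r_{12} = q_1·a_2 = 0.7845.
u_2 = a_2 − 0.7845·q_1 = (-1.6154, -1.5385, 1.8462).
‖u_2‖ = 2.8956, so q_2 = (-0.5579, -0.5313, 0.6376).
Qᵀb = (1.9612, 0.8501).
Back-substitute: x_2 = 0.8501/2.8956 = 0.2936.
x_1 = (1.9612 − 0.7845·0.2936)/5.0990 = 0.3394.

x = (0.3394, 0.2936)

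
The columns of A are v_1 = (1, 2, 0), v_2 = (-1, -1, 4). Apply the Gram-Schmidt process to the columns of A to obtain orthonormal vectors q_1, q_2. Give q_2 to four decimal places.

v_1 = (1, 2, 0); ‖v_1‖ = 2.2361, so q_1 = (0.4472, 0.8944, 0.0000).
q_1·v_2 = 0.4472·(-1) + 0.8944·(-1) + 0.0000·4 = -1.3416.
u_2 = v_2 + 1.3416·q_1 = (-0.4000, 0.2000, 4.0000).
‖u_2‖ = 4.0249, so q_2 = (-0.0994, 0.0497, 0.9938).

q_2 = (-0.0994, 0.0497, 0.9938)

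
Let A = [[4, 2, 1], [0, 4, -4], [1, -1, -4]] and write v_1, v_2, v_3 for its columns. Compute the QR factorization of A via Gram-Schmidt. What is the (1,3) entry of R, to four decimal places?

r_{13} = 0.0000

q_1 = v_1/‖v_1‖ = (4, 0, 1)/4.1231 = (0.9701, 0.0000, 0.2425).
r_{13} = q_1·v_3 = 0.0000.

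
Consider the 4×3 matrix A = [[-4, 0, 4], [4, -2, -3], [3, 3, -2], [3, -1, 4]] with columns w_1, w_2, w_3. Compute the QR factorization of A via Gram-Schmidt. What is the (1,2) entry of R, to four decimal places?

w_1 = (-4, 4, 3, 3); ‖w_1‖ = 7.0711, so e_1 = (-0.5657, 0.5657, 0.4243, 0.4243).
r_{12} = e_1·w_2 = -0.2828.

r_{12} = -0.2828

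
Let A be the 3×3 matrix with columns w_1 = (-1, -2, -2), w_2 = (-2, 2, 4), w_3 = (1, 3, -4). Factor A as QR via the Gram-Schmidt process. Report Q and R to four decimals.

w_1 = (-1, -2, -2); ‖w_1‖ = 3.0000, so q_1 = (-0.3333, -0.6667, -0.6667).
q_1·w_2 = (-0.3333)·(-2) + (-0.6667)·2 + (-0.6667)·4 = -3.3333.
u_2 = w_2 + 3.3333·q_1 = (-3.1111, -0.2222, 1.7778).
‖u_2‖ = 3.5901, so q_2 = (-0.8666, -0.0619, 0.4952).
q_1·w_3 = (-0.3333)·1 + (-0.6667)·3 + (-0.6667)·(-4) = 0.3333; q_2·w_3 = (-0.8666)·1 + (-0.0619)·3 + 0.4952·(-4) = -3.0330.
u_3 = w_3 − 0.3333·q_1 + 3.0330·q_2 = (-1.5172, 3.0345, -2.2759).
‖u_3‖ = 4.0853, so q_3 = (-0.3714, 0.7428, -0.5571).

Q = [[-0.3333, -0.8666, -0.3714], [-0.6667, -0.0619, 0.7428], [-0.6667, 0.4952, -0.5571]], R = [[3.0000, -3.3333, 0.3333], [0.0000, 3.5901, -3.0330], [0.0000, 0.0000, 4.0853]]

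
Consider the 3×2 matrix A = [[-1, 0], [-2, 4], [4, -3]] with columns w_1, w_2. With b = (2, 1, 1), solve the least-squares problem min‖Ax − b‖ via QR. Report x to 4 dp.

q_1 = w_1/‖w_1‖ = (-1, -2, 4)/4.5826 = (-0.2182, -0.4364, 0.8729).
r_{12} = q_1·w_2 = -4.3644.
u_2 = w_2 + 4.3644·q_1 = (-0.9524, 2.0952, 0.8095).
‖u_2‖ = 2.4398, so q_2 = (-0.3904, 0.8588, 0.3318).
Qᵀb = (0.0000, 0.4099).
Back-substitute: x_2 = 0.4099/2.4398 = 0.1680.
x_1 = (0.0000 + 4.3644·0.1680)/4.5826 = 0.1600.

x = (0.1600, 0.1680)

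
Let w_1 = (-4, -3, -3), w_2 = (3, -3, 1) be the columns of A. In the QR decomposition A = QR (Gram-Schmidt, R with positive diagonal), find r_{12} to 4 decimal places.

w_1 = (-4, -3, -3); ‖w_1‖ = 5.8310, so e_1 = (-0.6860, -0.5145, -0.5145).
r_{12} = e_1·w_2 = -1.0290.

r_{12} = -1.0290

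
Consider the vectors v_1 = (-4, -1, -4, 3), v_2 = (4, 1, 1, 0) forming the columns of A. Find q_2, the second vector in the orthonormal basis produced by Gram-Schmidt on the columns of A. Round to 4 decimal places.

v_1 = (-4, -1, -4, 3); ‖v_1‖ = 6.4807, so q_1 = (-0.6172, -0.1543, -0.6172, 0.4629).
q_1·v_2 = (-0.6172)·4 + (-0.1543)·1 + (-0.6172)·1 + 0.4629·0 = -3.2404.
u_2 = v_2 + 3.2404·q_1 = (2.0000, 0.5000, -1.0000, 1.5000).
‖u_2‖ = 2.7386, so q_2 = (0.7303, 0.1826, -0.3651, 0.5477).

q_2 = (0.7303, 0.1826, -0.3651, 0.5477)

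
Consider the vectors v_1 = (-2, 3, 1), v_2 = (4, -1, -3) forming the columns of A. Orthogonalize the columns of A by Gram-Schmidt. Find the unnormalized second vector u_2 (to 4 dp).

u_2 = (2.0000, 2.0000, -2.0000)

v_1 = (-2, 3, 1); ‖v_1‖ = 3.7417, so e_1 = (-0.5345, 0.8018, 0.2673).
e_1·v_2 = (-0.5345)·4 + 0.8018·(-1) + 0.2673·(-3) = -3.7417.
u_2 = v_2 + 3.7417·e_1 = (2.0000, 2.0000, -2.0000).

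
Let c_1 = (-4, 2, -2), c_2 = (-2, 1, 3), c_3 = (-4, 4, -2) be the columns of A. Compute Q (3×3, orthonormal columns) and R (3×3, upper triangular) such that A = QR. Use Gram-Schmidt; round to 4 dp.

Q = [[-0.8165, -0.3651, 0.4472], [0.4082, 0.1826, 0.8944], [-0.4082, 0.9129, 0.0000]], R = [[4.8990, 0.8165, 5.7155], [0.0000, 3.6515, 0.3651], [0.0000, 0.0000, 1.7889]]

q_1 = c_1/‖c_1‖ = (-4, 2, -2)/4.8990 = (-0.8165, 0.4082, -0.4082).
r_{12} = q_1·c_2 = 0.8165.
u_2 = c_2 − 0.8165·q_1 = (-1.3333, 0.6667, 3.3333).
‖u_2‖ = 3.6515, so q_2 = (-0.3651, 0.1826, 0.9129).
r_{13} = q_1·c_3 = 5.7155; r_{23} = q_2·c_3 = 0.3651.
u_3 = c_3 − 5.7155·q_1 − 0.3651·q_2 = (0.8000, 1.6000, 0.0000).
‖u_3‖ = 1.7889, so q_3 = (0.4472, 0.8944, 0.0000).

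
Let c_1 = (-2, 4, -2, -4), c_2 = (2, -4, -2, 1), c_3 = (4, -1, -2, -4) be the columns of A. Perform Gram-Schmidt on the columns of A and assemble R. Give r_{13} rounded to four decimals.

r_{13} = 1.2649

c_1 = (-2, 4, -2, -4); ‖c_1‖ = 6.3246, so q_1 = (-0.3162, 0.6325, -0.3162, -0.6325).
r_{13} = q_1·c_3 = 1.2649.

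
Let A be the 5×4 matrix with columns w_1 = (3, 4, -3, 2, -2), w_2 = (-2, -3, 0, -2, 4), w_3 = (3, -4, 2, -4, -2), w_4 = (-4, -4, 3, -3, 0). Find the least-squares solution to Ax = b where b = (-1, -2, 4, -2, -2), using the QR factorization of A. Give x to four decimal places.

x = (-0.8411, -0.8635, 0.2217, 0.2281)

e_1 = w_1/‖w_1‖ = (3, 4, -3, 2, -2)/6.4807 = (0.4629, 0.6172, -0.4629, 0.3086, -0.3086).
r_{12} = e_1·w_2 = -4.6291.
u_2 = w_2 + 4.6291·e_1 = (0.1429, -0.1429, -2.1429, -0.5714, 2.5714).
‖u_2‖ = 3.4017, so e_2 = (0.0420, -0.0420, -0.6299, -0.1680, 0.7559).
r_{13} = e_1·w_3 = -2.6232; r_{23} = e_2·w_3 = -1.8058.
u_3 = w_3 + 2.6232·e_1 + 1.8058·e_2 = (4.2901, -2.4568, -0.3519, -3.4938, -1.4444).
‖u_3‖ = 6.2336, so e_3 = (0.6882, -0.3941, -0.0564, -0.5605, -0.2317).
r_{14} = e_1·w_4 = -6.6350; r_{24} = e_2·w_4 = -1.3859; r_{34} = e_3·w_4 = 0.3357.
u_4 = w_4 + 6.6350·e_1 + 1.3859·e_2 − 0.3357·e_3 = (-1.1014, 0.1693, -0.9255, -0.9970, -0.9222).
‖u_4‖ = 1.9857, so e_4 = (-0.5547, 0.0853, -0.4661, -0.5021, -0.4644).
Qᵀb = (-3.5490, -3.6537, 1.4586, 0.4529).
Back-substitute: x_4 = 0.4529/1.9857 = 0.2281.
x_3 = (1.4586 − 0.3357·0.2281)/6.2336 = 0.2217.
x_2 = (-3.6537 + 1.8058·0.2217 + 1.3859·0.2281)/3.4017 = -0.8635.
x_1 = (-3.5490 + 4.6291·(-0.8635) + 2.6232·0.2217 + 6.6350·0.2281)/6.4807 = -0.8411.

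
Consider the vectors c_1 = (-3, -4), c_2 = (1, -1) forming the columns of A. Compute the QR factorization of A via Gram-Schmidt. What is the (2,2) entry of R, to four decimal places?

r_{22} = 1.4000

q_1 = c_1/‖c_1‖ = (-3, -4)/5.0000 = (-0.6000, -0.8000).
r_{12} = q_1·c_2 = 0.2000.
u_2 = c_2 − 0.2000·q_1 = (1.1200, -0.8400).
r_{22} = ‖u_2‖ = 1.4000.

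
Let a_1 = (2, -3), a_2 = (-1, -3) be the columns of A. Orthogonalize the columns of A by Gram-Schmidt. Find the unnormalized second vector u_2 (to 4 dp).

u_2 = (-2.0769, -1.3846)

a_1 = (2, -3); ‖a_1‖ = 3.6056, so e_1 = (0.5547, -0.8321).
e_1·a_2 = 0.5547·(-1) + (-0.8321)·(-3) = 1.9415.
u_2 = a_2 − 1.9415·e_1 = (-2.0769, -1.3846).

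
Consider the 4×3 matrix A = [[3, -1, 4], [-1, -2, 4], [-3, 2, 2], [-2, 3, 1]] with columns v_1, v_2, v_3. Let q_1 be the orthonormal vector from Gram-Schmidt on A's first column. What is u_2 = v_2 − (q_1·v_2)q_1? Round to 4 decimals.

v_1 = (3, -1, -3, -2); ‖v_1‖ = 4.7958, so q_1 = (0.6255, -0.2085, -0.6255, -0.4170).
q_1·v_2 = 0.6255·(-1) + (-0.2085)·(-2) + (-0.6255)·2 + (-0.4170)·3 = -2.7107.
u_2 = v_2 + 2.7107·q_1 = (0.6957, -2.5652, 0.3043, 1.8696).

u_2 = (0.6957, -2.5652, 0.3043, 1.8696)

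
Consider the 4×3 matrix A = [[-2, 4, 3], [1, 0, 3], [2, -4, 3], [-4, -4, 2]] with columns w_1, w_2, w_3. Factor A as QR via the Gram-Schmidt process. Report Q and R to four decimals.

Q = [[-0.4000, 0.5774, 0.6101], [0.2000, 0.0000, 0.5977], [0.4000, -0.5774, 0.5105], [-0.8000, -0.5774, 0.0996]], R = [[5.0000, 0.0000, -1.0000], [0.0000, 6.9282, -1.1547], [0.0000, 0.0000, 5.3541]]

w_1 = (-2, 1, 2, -4); ‖w_1‖ = 5.0000, so e_1 = (-0.4000, 0.2000, 0.4000, -0.8000).
e_1·w_2 = (-0.4000)·4 + 0.2000·0 + 0.4000·(-4) + (-0.8000)·(-4) = 0.0000.
u_2 = w_2 + 0.0000·e_1 = (4.0000, 0.0000, -4.0000, -4.0000).
‖u_2‖ = 6.9282, so e_2 = (0.5774, 0.0000, -0.5774, -0.5774).
e_1·w_3 = (-0.4000)·3 + 0.2000·3 + 0.4000·3 + (-0.8000)·2 = -1.0000; e_2·w_3 = 0.5774·3 + 0.0000·3 + (-0.5774)·3 + (-0.5774)·2 = -1.1547.
u_3 = w_3 + 1.0000·e_1 + 1.1547·e_2 = (3.2667, 3.2000, 2.7333, 0.5333).
‖u_3‖ = 5.3541, so e_3 = (0.6101, 0.5977, 0.5105, 0.0996).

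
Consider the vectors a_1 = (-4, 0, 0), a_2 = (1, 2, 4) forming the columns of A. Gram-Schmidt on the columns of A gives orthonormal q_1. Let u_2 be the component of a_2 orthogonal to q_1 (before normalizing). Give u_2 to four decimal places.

q_1 = a_1/‖a_1‖ = (-4, 0, 0)/4.0000 = (-1.0000, 0.0000, 0.0000).
r_{12} = q_1·a_2 = -1.0000.
u_2 = a_2 + 1.0000·q_1 = (0.0000, 2.0000, 4.0000).

u_2 = (0.0000, 2.0000, 4.0000)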